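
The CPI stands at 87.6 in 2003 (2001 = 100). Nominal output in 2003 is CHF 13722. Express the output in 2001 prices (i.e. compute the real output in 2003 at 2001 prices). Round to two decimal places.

15664.38

Real = Nominal ÷ (Index/100) = 13722 ÷ (87.6/100)
     = 13722 ÷ 0.876 = 15664.3836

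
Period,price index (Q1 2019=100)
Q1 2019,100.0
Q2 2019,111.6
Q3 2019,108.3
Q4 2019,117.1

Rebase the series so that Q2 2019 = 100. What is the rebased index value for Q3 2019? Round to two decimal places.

Rebased(Q3 2019) = 108.3 / 111.6 × 100 = 97.0430

97.04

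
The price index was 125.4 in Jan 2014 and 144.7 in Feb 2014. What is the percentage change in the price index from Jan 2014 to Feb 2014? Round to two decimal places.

Change = (144.7 − 125.4) / 125.4 × 100
       = 19.3 / 125.4 × 100 = 15.3907%

15.39%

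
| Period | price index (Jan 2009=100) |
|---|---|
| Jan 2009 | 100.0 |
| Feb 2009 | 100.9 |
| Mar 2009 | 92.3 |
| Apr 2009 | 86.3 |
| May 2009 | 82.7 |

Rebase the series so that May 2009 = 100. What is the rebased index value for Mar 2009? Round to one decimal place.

Rebased(Mar 2009) = 92.3 / 82.7 × 100 = 111.6082

111.6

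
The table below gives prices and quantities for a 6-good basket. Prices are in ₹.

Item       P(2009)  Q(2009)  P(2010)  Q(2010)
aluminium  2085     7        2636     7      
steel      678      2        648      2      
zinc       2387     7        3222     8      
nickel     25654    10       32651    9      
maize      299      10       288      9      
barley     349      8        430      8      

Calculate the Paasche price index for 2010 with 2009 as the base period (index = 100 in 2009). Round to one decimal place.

Paasche price index uses current-period quantities as weights.
ΣP(2010)·Q(2010) = 2636×7 + 648×2 + 3222×8 + 32651×9 + 288×9 + 430×8 = 18452 + 1296 + 25776 + 293859 + 2592 + 3440 = 345415
ΣP(2009)·Q(2010) = 2085×7 + 678×2 + 2387×8 + 25654×9 + 299×9 + 349×8 = 14595 + 1356 + 19096 + 230886 + 2691 + 2792 = 271416
Index = 345415 / 271416 × 100 = 127.2641

127.3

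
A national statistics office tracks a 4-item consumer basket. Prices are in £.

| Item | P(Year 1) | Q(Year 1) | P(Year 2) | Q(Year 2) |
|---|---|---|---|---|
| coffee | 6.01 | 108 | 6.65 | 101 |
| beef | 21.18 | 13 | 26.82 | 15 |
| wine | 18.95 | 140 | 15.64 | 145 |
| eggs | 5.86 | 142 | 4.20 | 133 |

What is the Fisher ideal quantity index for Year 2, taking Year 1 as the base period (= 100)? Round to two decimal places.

Laspeyres component (base-period weights):
ΣP(Year 1)Q(Year 2) = 6.01×101 + 21.18×15 + 18.95×145 + 5.86×133 = 607.01 + 317.7 + 2747.75 + 779.38 = 4451.84
ΣP(Year 1)Q(Year 1) = 6.01×108 + 21.18×13 + 18.95×140 + 5.86×142 = 649.08 + 275.34 + 2653 + 832.12 = 4409.54
L = 4451.84 / 4409.54 × 100 = 100.9593
Paasche component (current-period weights):
ΣP(Year 2)Q(Year 2) = 6.65×101 + 26.82×15 + 15.64×145 + 4.20×133 = 671.65 + 402.3 + 2267.8 + 558.6 = 3900.35
ΣP(Year 2)Q(Year 1) = 6.65×108 + 26.82×13 + 15.64×140 + 4.20×142 = 718.2 + 348.66 + 2189.6 + 596.4 = 3852.86
P = 3900.35 / 3852.86 × 100 = 101.2326
Fisher = √(L × P) = √(100.9593 × 101.2326) = 101.0958

101.10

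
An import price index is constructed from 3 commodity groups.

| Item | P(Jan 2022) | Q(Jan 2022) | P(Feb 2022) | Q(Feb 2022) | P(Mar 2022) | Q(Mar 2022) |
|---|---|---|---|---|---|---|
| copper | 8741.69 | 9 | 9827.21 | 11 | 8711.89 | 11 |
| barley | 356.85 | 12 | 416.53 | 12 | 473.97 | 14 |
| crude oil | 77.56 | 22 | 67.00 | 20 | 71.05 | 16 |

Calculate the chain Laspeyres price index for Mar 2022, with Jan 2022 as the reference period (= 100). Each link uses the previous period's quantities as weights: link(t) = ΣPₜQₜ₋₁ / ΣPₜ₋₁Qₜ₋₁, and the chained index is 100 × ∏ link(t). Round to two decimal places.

100.85

Link Jan 2022→Feb 2022:
ΣP(Feb 2022)Q(Jan 2022) = 9827.21×9 + 416.53×12 + 67.00×22 = 88444.89 + 4998.36 + 1474 = 94917.25
ΣP(Jan 2022)Q(Jan 2022) = 8741.69×9 + 356.85×12 + 77.56×22 = 78675.21 + 4282.2 + 1706.32 = 84663.73
link = 94917.25/84663.73 = 1.121109
Link Feb 2022→Mar 2022:
ΣP(Mar 2022)Q(Feb 2022) = 8711.89×11 + 473.97×12 + 71.05×20 = 95830.79 + 5687.64 + 1421 = 102939.43
ΣP(Feb 2022)Q(Feb 2022) = 9827.21×11 + 416.53×12 + 67.00×20 = 108099.31 + 4998.36 + 1340 = 114437.67
link = 102939.43/114437.67 = 0.899524
Chained index = 100 × 1.121109 × 0.899524 = 100.8464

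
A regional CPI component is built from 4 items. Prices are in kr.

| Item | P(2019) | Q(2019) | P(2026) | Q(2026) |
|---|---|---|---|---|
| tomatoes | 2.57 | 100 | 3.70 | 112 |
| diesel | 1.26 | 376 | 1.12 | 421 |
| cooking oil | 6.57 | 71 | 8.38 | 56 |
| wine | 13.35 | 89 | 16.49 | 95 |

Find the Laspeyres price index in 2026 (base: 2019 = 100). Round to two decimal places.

119.63

Laspeyres price index uses base-period quantities as weights.
ΣP(2026)·Q(2019) = 3.70×100 + 1.12×376 + 8.38×71 + 16.49×89 = 370 + 421.12 + 594.98 + 1467.61 = 2853.71
ΣP(2019)·Q(2019) = 2.57×100 + 1.26×376 + 6.57×71 + 13.35×89 = 257 + 473.76 + 466.47 + 1188.15 = 2385.38
Index = 2853.71 / 2385.38 × 100 = 119.6333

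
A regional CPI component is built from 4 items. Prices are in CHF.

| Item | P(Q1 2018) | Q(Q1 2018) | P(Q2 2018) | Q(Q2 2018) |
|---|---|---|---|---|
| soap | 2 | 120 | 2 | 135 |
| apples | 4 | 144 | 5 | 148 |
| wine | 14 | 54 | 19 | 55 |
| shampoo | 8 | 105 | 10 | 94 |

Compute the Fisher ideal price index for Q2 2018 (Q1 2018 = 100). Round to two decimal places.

Laspeyres component (base-period weights):
ΣP(Q2 2018)Q(Q1 2018) = 2×120 + 5×144 + 19×54 + 10×105 = 240 + 720 + 1026 + 1050 = 3036
ΣP(Q1 2018)Q(Q1 2018) = 2×120 + 4×144 + 14×54 + 8×105 = 240 + 576 + 756 + 840 = 2412
L = 3036 / 2412 × 100 = 125.8706
Paasche component (current-period weights):
ΣP(Q2 2018)Q(Q2 2018) = 2×135 + 5×148 + 19×55 + 10×94 = 270 + 740 + 1045 + 940 = 2995
ΣP(Q1 2018)Q(Q2 2018) = 2×135 + 4×148 + 14×55 + 8×94 = 270 + 592 + 770 + 752 = 2384
P = 2995 / 2384 × 100 = 125.6292
Fisher = √(L × P) = √(125.8706 × 125.6292) = 125.7499

125.75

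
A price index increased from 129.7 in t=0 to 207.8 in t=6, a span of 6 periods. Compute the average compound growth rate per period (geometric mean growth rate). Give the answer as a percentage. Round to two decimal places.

8.17%

Growth factor = (207.8/129.7)^(1/6) = (1.602159)^(1/6) = 1.081727
Growth rate = 1.081727 − 1 = 0.081727 = 8.1727%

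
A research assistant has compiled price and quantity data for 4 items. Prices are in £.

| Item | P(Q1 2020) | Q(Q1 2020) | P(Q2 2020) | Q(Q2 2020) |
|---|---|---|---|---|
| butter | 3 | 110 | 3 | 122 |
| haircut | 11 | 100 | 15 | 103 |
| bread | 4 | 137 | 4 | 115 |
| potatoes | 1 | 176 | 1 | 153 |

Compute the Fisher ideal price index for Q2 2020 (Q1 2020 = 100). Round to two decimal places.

Laspeyres component (base-period weights):
ΣP(Q2 2020)Q(Q1 2020) = 3×110 + 15×100 + 4×137 + 1×176 = 330 + 1500 + 548 + 176 = 2554
ΣP(Q1 2020)Q(Q1 2020) = 3×110 + 11×100 + 4×137 + 1×176 = 330 + 1100 + 548 + 176 = 2154
L = 2554 / 2154 × 100 = 118.5701
Paasche component (current-period weights):
ΣP(Q2 2020)Q(Q2 2020) = 3×122 + 15×103 + 4×115 + 1×153 = 366 + 1545 + 460 + 153 = 2524
ΣP(Q1 2020)Q(Q2 2020) = 3×122 + 11×103 + 4×115 + 1×153 = 366 + 1133 + 460 + 153 = 2112
P = 2524 / 2112 × 100 = 119.5076
Fisher = √(L × P) = √(118.5701 × 119.5076) = 119.0379

119.04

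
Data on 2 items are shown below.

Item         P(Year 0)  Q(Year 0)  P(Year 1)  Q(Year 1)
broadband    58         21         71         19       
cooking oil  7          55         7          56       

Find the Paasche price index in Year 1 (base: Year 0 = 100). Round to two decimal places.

Paasche price index uses current-period quantities as weights.
ΣP(Year 1)·Q(Year 1) = 71×19 + 7×56 = 1349 + 392 = 1741
ΣP(Year 0)·Q(Year 1) = 58×19 + 7×56 = 1102 + 392 = 1494
Index = 1741 / 1494 × 100 = 116.5328

116.53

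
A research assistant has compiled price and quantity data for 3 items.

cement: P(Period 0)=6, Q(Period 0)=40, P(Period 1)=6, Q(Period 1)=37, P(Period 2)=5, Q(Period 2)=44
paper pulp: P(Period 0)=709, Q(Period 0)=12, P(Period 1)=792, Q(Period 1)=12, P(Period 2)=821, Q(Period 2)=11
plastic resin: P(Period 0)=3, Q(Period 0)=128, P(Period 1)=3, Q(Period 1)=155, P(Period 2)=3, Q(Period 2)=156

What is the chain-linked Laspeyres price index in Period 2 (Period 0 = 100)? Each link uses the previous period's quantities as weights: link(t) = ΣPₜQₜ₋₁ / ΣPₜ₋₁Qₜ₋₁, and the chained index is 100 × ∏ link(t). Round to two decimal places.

114.29

Link Period 0→Period 1:
ΣP(Period 1)Q(Period 0) = 6×40 + 792×12 + 3×128 = 240 + 9504 + 384 = 10128
ΣP(Period 0)Q(Period 0) = 6×40 + 709×12 + 3×128 = 240 + 8508 + 384 = 9132
link = 10128/9132 = 1.109067
Link Period 1→Period 2:
ΣP(Period 2)Q(Period 1) = 5×37 + 821×12 + 3×155 = 185 + 9852 + 465 = 10502
ΣP(Period 1)Q(Period 1) = 6×37 + 792×12 + 3×155 = 222 + 9504 + 465 = 10191
link = 10502/10191 = 1.030517
Chained index = 100 × 1.109067 × 1.030517 = 114.2913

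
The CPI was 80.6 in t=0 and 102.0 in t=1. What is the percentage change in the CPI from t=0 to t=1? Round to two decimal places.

26.55%

Change = (102.0 − 80.6) / 80.6 × 100
       = 21.4 / 80.6 × 100 = 26.5509%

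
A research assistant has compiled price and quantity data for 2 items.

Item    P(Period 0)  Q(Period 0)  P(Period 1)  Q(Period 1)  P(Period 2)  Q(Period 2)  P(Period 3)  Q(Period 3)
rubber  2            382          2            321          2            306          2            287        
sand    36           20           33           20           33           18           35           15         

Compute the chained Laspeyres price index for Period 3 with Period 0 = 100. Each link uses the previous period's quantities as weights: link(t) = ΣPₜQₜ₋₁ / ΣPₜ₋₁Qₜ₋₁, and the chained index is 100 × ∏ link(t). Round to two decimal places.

Link Period 0→Period 1:
ΣP(Period 1)Q(Period 0) = 2×382 + 33×20 = 764 + 660 = 1424
ΣP(Period 0)Q(Period 0) = 2×382 + 36×20 = 764 + 720 = 1484
link = 1424/1484 = 0.959569
Link Period 1→Period 2:
ΣP(Period 2)Q(Period 1) = 2×321 + 33×20 = 642 + 660 = 1302
ΣP(Period 1)Q(Period 1) = 2×321 + 33×20 = 642 + 660 = 1302
link = 1302/1302 = 1.000000
Link Period 2→Period 3:
ΣP(Period 3)Q(Period 2) = 2×306 + 35×18 = 612 + 630 = 1242
ΣP(Period 2)Q(Period 2) = 2×306 + 33×18 = 612 + 594 = 1206
link = 1242/1206 = 1.029851
Chained index = 100 × 0.959569 × 1.000000 × 1.029851 = 98.8213

98.82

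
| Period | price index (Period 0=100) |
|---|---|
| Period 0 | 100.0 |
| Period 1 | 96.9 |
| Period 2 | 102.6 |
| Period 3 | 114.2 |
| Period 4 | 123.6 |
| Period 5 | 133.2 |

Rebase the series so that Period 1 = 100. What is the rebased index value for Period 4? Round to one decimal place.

127.6

Rebased(Period 4) = 123.6 / 96.9 × 100 = 127.5542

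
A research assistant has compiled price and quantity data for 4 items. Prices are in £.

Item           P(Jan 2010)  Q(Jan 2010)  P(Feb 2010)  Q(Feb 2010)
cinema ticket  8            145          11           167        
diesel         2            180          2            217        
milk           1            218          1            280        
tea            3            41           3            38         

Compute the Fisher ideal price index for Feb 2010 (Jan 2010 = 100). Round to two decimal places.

Laspeyres component (base-period weights):
ΣP(Feb 2010)Q(Jan 2010) = 11×145 + 2×180 + 1×218 + 3×41 = 1595 + 360 + 218 + 123 = 2296
ΣP(Jan 2010)Q(Jan 2010) = 8×145 + 2×180 + 1×218 + 3×41 = 1160 + 360 + 218 + 123 = 1861
L = 2296 / 1861 × 100 = 123.3745
Paasche component (current-period weights):
ΣP(Feb 2010)Q(Feb 2010) = 11×167 + 2×217 + 1×280 + 3×38 = 1837 + 434 + 280 + 114 = 2665
ΣP(Jan 2010)Q(Feb 2010) = 8×167 + 2×217 + 1×280 + 3×38 = 1336 + 434 + 280 + 114 = 2164
P = 2665 / 2164 × 100 = 123.1516
Fisher = √(L × P) = √(123.3745 × 123.1516) = 123.2630

123.26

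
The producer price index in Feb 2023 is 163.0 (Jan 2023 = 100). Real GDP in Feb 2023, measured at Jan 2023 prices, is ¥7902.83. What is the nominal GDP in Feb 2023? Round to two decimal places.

Nominal = Real × (Index/100) = 7902.83 × (163.0/100)
        = 7902.83 × 1.630 = 12881.6129

12881.61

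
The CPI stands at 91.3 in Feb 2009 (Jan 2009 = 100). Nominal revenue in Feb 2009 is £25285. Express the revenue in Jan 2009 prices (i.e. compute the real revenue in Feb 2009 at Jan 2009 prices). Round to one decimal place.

Real = Nominal ÷ (Index/100) = 25285 ÷ (91.3/100)
     = 25285 ÷ 0.913 = 27694.4140

27694.4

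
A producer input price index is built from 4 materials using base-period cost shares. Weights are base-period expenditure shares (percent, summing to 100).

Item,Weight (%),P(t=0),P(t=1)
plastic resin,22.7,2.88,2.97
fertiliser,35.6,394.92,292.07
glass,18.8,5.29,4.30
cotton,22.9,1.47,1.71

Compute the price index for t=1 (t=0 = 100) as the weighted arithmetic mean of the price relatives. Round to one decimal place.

91.7

plastic resin: 22.7 × (2.97/2.88) = 22.7 × 1.031250 = 23.4094
fertiliser: 35.6 × (292.07/394.92) = 35.6 × 0.739568 = 26.3286
glass: 18.8 × (4.30/5.29) = 18.8 × 0.812854 = 15.2817
cotton: 22.9 × (1.71/1.47) = 22.9 × 1.163265 = 26.6388
Index = Σ wᵢ·(p₁ᵢ/p₀ᵢ) = 23.4094 + 26.3286 + 15.2817 + 26.6388 = 91.6584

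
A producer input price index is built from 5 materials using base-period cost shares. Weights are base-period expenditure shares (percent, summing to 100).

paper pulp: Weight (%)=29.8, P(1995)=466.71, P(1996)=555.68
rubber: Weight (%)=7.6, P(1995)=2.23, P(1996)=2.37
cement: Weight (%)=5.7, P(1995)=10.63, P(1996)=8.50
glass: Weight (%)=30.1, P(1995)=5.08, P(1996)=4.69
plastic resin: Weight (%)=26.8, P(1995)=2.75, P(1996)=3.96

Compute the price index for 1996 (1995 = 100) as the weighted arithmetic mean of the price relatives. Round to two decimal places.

114.50

paper pulp: 29.8 × (555.68/466.71) = 29.8 × 1.190632 = 35.4808
rubber: 7.6 × (2.37/2.23) = 7.6 × 1.062780 = 8.0771
cement: 5.7 × (8.50/10.63) = 5.7 × 0.799624 = 4.5579
glass: 30.1 × (4.69/5.08) = 30.1 × 0.923228 = 27.7892
plastic resin: 26.8 × (3.96/2.75) = 26.8 × 1.440000 = 38.5920
Index = Σ wᵢ·(p₁ᵢ/p₀ᵢ) = 35.4808 + 8.0771 + 4.5579 + 27.7892 + 38.5920 = 114.4970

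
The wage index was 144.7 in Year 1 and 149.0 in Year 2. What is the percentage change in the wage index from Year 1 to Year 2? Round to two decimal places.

2.97%

Change = (149.0 − 144.7) / 144.7 × 100
       = 4.3 / 144.7 × 100 = 2.9717%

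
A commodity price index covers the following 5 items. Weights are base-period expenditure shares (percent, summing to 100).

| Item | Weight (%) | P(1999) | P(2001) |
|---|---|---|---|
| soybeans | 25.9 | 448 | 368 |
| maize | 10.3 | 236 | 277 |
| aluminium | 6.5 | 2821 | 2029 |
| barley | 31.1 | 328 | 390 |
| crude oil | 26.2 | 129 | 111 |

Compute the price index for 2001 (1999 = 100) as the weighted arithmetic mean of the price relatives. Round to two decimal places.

soybeans: 25.9 × (368/448) = 25.9 × 0.821429 = 21.2750
maize: 10.3 × (277/236) = 10.3 × 1.173729 = 12.0894
aluminium: 6.5 × (2029/2821) = 6.5 × 0.719248 = 4.6751
barley: 31.1 × (390/328) = 31.1 × 1.189024 = 36.9787
crude oil: 26.2 × (111/129) = 26.2 × 0.860465 = 22.5442
Index = Σ wᵢ·(p₁ᵢ/p₀ᵢ) = 21.2750 + 12.0894 + 4.6751 + 36.9787 + 22.5442 = 97.5624

97.56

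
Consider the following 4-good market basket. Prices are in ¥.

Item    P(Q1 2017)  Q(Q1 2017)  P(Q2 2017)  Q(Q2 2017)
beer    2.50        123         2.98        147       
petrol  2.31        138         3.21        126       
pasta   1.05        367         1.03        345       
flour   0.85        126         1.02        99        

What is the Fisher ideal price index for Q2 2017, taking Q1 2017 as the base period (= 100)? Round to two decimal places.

117.59

Laspeyres component (base-period weights):
ΣP(Q2 2017)Q(Q1 2017) = 2.98×123 + 3.21×138 + 1.03×367 + 1.02×126 = 366.54 + 442.98 + 378.01 + 128.52 = 1316.05
ΣP(Q1 2017)Q(Q1 2017) = 2.50×123 + 2.31×138 + 1.05×367 + 0.85×126 = 307.5 + 318.78 + 385.35 + 107.1 = 1118.73
L = 1316.05 / 1118.73 × 100 = 117.6379
Paasche component (current-period weights):
ΣP(Q2 2017)Q(Q2 2017) = 2.98×147 + 3.21×126 + 1.03×345 + 1.02×99 = 438.06 + 404.46 + 355.35 + 100.98 = 1298.85
ΣP(Q1 2017)Q(Q2 2017) = 2.50×147 + 2.31×126 + 1.05×345 + 0.85×99 = 367.5 + 291.06 + 362.25 + 84.15 = 1104.96
P = 1298.85 / 1104.96 × 100 = 117.5472
Fisher = √(L × P) = √(117.6379 × 117.5472) = 117.5925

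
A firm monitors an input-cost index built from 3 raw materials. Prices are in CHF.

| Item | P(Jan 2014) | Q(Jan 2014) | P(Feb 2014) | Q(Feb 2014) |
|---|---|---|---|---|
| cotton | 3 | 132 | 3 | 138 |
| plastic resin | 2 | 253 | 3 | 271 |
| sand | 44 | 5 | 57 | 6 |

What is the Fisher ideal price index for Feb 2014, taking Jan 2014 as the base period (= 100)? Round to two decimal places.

Laspeyres component (base-period weights):
ΣP(Feb 2014)Q(Jan 2014) = 3×132 + 3×253 + 57×5 = 396 + 759 + 285 = 1440
ΣP(Jan 2014)Q(Jan 2014) = 3×132 + 2×253 + 44×5 = 396 + 506 + 220 = 1122
L = 1440 / 1122 × 100 = 128.3422
Paasche component (current-period weights):
ΣP(Feb 2014)Q(Feb 2014) = 3×138 + 3×271 + 57×6 = 414 + 813 + 342 = 1569
ΣP(Jan 2014)Q(Feb 2014) = 3×138 + 2×271 + 44×6 = 414 + 542 + 264 = 1220
P = 1569 / 1220 × 100 = 128.6066
Fisher = √(L × P) = √(128.3422 × 128.6066) = 128.4743

128.47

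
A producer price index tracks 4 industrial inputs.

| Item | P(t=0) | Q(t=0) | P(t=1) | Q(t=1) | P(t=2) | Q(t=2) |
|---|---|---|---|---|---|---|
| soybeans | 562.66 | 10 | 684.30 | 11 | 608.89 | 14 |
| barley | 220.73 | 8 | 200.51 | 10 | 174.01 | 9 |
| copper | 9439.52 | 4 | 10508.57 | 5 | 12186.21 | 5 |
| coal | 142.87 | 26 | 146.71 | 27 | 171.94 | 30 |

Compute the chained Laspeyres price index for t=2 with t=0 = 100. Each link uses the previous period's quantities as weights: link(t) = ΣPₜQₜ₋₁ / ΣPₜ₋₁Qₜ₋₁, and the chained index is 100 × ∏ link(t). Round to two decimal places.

124.53

Link t=0→t=1:
ΣP(t=1)Q(t=0) = 684.30×10 + 200.51×8 + 10508.57×4 + 146.71×26 = 6843 + 1604.08 + 42034.28 + 3814.46 = 54295.82
ΣP(t=0)Q(t=0) = 562.66×10 + 220.73×8 + 9439.52×4 + 142.87×26 = 5626.6 + 1765.84 + 37758.08 + 3714.62 = 48865.14
link = 54295.82/48865.14 = 1.111136
Link t=1→t=2:
ΣP(t=2)Q(t=1) = 608.89×11 + 174.01×10 + 12186.21×5 + 171.94×27 = 6697.79 + 1740.1 + 60931.05 + 4642.38 = 74011.32
ΣP(t=1)Q(t=1) = 684.30×11 + 200.51×10 + 10508.57×5 + 146.71×27 = 7527.3 + 2005.1 + 52542.85 + 3961.17 = 66036.42
link = 74011.32/66036.42 = 1.120765
Chained index = 100 × 1.111136 × 1.120765 = 124.5323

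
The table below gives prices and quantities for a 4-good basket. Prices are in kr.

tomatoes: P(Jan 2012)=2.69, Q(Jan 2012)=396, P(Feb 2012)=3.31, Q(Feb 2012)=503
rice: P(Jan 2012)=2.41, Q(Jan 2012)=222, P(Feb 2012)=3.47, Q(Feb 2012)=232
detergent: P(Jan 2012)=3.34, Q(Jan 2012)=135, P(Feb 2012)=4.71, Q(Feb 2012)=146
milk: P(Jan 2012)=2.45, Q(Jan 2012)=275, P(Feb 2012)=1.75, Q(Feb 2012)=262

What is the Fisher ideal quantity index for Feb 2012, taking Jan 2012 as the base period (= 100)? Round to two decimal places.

112.34

Laspeyres component (base-period weights):
ΣP(Jan 2012)Q(Feb 2012) = 2.69×503 + 2.41×232 + 3.34×146 + 2.45×262 = 1353.07 + 559.12 + 487.64 + 641.9 = 3041.73
ΣP(Jan 2012)Q(Jan 2012) = 2.69×396 + 2.41×222 + 3.34×135 + 2.45×275 = 1065.24 + 535.02 + 450.9 + 673.75 = 2724.91
L = 3041.73 / 2724.91 × 100 = 111.6268
Paasche component (current-period weights):
ΣP(Feb 2012)Q(Feb 2012) = 3.31×503 + 3.47×232 + 4.71×146 + 1.75×262 = 1664.93 + 805.04 + 687.66 + 458.5 = 3616.13
ΣP(Feb 2012)Q(Jan 2012) = 3.31×396 + 3.47×222 + 4.71×135 + 1.75×275 = 1310.76 + 770.34 + 635.85 + 481.25 = 3198.2
P = 3616.13 / 3198.2 × 100 = 113.0677
Fisher = √(L × P) = √(111.6268 × 113.0677) = 112.3449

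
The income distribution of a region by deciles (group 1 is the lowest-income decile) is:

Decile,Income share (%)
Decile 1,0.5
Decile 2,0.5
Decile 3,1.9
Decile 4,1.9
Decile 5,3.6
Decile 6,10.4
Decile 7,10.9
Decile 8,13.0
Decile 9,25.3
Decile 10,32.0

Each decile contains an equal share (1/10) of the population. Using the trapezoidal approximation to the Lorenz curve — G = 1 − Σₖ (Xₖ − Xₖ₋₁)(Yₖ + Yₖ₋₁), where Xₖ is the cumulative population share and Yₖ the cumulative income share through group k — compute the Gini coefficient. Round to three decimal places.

Cumulative income shares Yₖ: 0.0050, 0.0100, 0.0290, 0.0480, 0.0840, 0.1880, 0.2970, 0.4270, 0.6800, 1.0000
Σ (Xₖ−Xₖ₋₁)(Yₖ+Yₖ₋₁) = (1/10)(0.0050+0.0000) + (1/10)(0.0100+0.0050) + (1/10)(0.0290+0.0100) + (1/10)(0.0480+0.0290) + (1/10)(0.0840+0.0480) + (1/10)(0.1880+0.0840) + (1/10)(0.2970+0.1880) + (1/10)(0.4270+0.2970) + (1/10)(0.6800+0.4270) + (1/10)(1.0000+0.6800)
  = 0.0005 + 0.0015 + 0.0039 + 0.0077 + 0.0132 + 0.0272 + 0.0485 + 0.0724 + 0.1107 + 0.1680 = 0.4536
G = 1 − 0.4536 = 0.5464

0.546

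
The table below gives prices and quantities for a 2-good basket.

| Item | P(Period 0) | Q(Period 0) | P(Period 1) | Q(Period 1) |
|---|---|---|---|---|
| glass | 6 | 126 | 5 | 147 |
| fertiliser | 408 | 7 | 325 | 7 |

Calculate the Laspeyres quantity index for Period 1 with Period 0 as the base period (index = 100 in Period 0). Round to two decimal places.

Laspeyres quantity index uses base-period prices as weights.
ΣP(Period 0)·Q(Period 1) = 6×147 + 408×7 = 882 + 2856 = 3738
ΣP(Period 0)·Q(Period 0) = 6×126 + 408×7 = 756 + 2856 = 3612
Index = 3738 / 3612 × 100 = 103.4884

103.49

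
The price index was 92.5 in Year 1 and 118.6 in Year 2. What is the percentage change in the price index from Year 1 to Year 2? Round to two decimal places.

28.22%

Change = (118.6 − 92.5) / 92.5 × 100
       = 26.1 / 92.5 × 100 = 28.2162%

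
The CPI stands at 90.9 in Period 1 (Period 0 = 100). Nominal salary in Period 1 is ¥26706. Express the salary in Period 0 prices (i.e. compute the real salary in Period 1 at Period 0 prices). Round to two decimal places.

Real = Nominal ÷ (Index/100) = 26706 ÷ (90.9/100)
     = 26706 ÷ 0.909 = 29379.5380

29379.54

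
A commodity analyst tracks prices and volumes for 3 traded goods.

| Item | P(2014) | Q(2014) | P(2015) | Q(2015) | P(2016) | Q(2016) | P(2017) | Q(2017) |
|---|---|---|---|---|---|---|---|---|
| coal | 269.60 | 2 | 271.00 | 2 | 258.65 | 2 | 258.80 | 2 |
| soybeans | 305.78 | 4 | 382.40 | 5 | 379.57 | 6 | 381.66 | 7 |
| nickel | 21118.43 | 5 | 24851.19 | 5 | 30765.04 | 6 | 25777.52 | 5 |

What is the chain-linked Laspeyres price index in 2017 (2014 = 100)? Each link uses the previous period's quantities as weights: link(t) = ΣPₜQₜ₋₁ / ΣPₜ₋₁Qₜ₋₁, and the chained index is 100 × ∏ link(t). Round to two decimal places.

121.94

Link 2014→2015:
ΣP(2015)Q(2014) = 271.00×2 + 382.40×4 + 24851.19×5 = 542 + 1529.6 + 124255.95 = 126327.55
ΣP(2014)Q(2014) = 269.60×2 + 305.78×4 + 21118.43×5 = 539.2 + 1223.12 + 105592.15 = 107354.47
link = 126327.55/107354.47 = 1.176733
Link 2015→2016:
ΣP(2016)Q(2015) = 258.65×2 + 379.57×5 + 30765.04×5 = 517.3 + 1897.85 + 153825.2 = 156240.35
ΣP(2015)Q(2015) = 271.00×2 + 382.40×5 + 24851.19×5 = 542 + 1912 + 124255.95 = 126709.95
link = 156240.35/126709.95 = 1.233055
Link 2016→2017:
ΣP(2017)Q(2016) = 258.80×2 + 381.66×6 + 25777.52×6 = 517.6 + 2289.96 + 154665.12 = 157472.68
ΣP(2016)Q(2016) = 258.65×2 + 379.57×6 + 30765.04×6 = 517.3 + 2277.42 + 184590.24 = 187384.96
link = 157472.68/187384.96 = 0.840370
Chained index = 100 × 1.176733 × 1.233055 × 0.840370 = 121.9357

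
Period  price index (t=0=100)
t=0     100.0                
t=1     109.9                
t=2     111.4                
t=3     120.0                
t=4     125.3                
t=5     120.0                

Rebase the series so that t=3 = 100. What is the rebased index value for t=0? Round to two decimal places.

Rebased(t=0) = 100.0 / 120.0 × 100 = 83.3333

83.33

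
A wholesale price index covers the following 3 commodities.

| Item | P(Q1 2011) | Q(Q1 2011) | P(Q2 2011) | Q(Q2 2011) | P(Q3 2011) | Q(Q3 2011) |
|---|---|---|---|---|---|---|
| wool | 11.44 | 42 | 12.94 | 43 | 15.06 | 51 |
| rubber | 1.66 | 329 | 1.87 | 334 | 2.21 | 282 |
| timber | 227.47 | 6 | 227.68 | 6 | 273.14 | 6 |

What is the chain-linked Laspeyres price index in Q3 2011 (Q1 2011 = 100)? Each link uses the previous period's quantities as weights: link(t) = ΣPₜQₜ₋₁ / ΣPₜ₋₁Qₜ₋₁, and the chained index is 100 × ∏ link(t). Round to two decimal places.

Link Q1 2011→Q2 2011:
ΣP(Q2 2011)Q(Q1 2011) = 12.94×42 + 1.87×329 + 227.68×6 = 543.48 + 615.23 + 1366.08 = 2524.79
ΣP(Q1 2011)Q(Q1 2011) = 11.44×42 + 1.66×329 + 227.47×6 = 480.48 + 546.14 + 1364.82 = 2391.44
link = 2524.79/2391.44 = 1.055761
Link Q2 2011→Q3 2011:
ΣP(Q3 2011)Q(Q2 2011) = 15.06×43 + 2.21×334 + 273.14×6 = 647.58 + 738.14 + 1638.84 = 3024.56
ΣP(Q2 2011)Q(Q2 2011) = 12.94×43 + 1.87×334 + 227.68×6 = 556.42 + 624.58 + 1366.08 = 2547.08
link = 3024.56/2547.08 = 1.187462
Chained index = 100 × 1.055761 × 1.187462 = 125.3676

125.37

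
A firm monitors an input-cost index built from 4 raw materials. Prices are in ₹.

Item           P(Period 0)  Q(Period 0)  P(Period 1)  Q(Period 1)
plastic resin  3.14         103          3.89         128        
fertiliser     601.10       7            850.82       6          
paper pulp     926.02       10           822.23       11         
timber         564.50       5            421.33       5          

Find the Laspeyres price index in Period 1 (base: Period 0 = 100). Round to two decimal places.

100.43

Laspeyres price index uses base-period quantities as weights.
ΣP(Period 1)·Q(Period 0) = 3.89×103 + 850.82×7 + 822.23×10 + 421.33×5 = 400.67 + 5955.74 + 8222.3 + 2106.65 = 16685.36
ΣP(Period 0)·Q(Period 0) = 3.14×103 + 601.10×7 + 926.02×10 + 564.50×5 = 323.42 + 4207.7 + 9260.2 + 2822.5 = 16613.82
Index = 16685.36 / 16613.82 × 100 = 100.4306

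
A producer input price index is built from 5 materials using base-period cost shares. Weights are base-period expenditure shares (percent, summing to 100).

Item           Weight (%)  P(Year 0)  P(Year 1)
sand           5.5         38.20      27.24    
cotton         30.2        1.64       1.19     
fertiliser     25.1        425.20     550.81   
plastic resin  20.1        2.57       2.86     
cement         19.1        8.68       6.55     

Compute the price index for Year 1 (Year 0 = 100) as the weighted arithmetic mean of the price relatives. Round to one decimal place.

sand: 5.5 × (27.24/38.20) = 5.5 × 0.713089 = 3.9220
cotton: 30.2 × (1.19/1.64) = 30.2 × 0.725610 = 21.9134
fertiliser: 25.1 × (550.81/425.20) = 25.1 × 1.295414 = 32.5149
plastic resin: 20.1 × (2.86/2.57) = 20.1 × 1.112840 = 22.3681
cement: 19.1 × (6.55/8.68) = 19.1 × 0.754608 = 14.4130
Index = Σ wᵢ·(p₁ᵢ/p₀ᵢ) = 3.9220 + 21.9134 + 32.5149 + 22.3681 + 14.4130 = 95.1314

95.1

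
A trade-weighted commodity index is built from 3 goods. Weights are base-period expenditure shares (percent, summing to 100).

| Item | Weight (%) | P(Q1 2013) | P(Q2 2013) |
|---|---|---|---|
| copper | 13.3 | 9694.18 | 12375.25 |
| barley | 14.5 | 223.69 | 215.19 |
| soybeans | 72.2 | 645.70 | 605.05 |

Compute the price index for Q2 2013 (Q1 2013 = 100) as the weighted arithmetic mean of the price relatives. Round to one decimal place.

copper: 13.3 × (12375.25/9694.18) = 13.3 × 1.276565 = 16.9783
barley: 14.5 × (215.19/223.69) = 14.5 × 0.962001 = 13.9490
soybeans: 72.2 × (605.05/645.70) = 72.2 × 0.937045 = 67.6547
Index = Σ wᵢ·(p₁ᵢ/p₀ᵢ) = 16.9783 + 13.9490 + 67.6547 = 98.5820

98.6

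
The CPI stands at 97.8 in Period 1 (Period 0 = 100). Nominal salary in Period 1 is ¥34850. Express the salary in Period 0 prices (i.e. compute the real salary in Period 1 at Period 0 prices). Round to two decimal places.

Real = Nominal ÷ (Index/100) = 34850 ÷ (97.8/100)
     = 34850 ÷ 0.978 = 35633.9468

35633.95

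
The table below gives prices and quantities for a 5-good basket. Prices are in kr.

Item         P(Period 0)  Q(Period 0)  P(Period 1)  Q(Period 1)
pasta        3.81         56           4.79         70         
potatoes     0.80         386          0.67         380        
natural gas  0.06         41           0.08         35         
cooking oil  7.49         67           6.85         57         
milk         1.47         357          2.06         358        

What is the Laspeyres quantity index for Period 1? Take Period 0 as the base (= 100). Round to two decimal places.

Laspeyres quantity index uses base-period prices as weights.
ΣP(Period 0)·Q(Period 1) = 3.81×70 + 0.80×380 + 0.06×35 + 7.49×57 + 1.47×358 = 266.7 + 304 + 2.1 + 426.93 + 526.26 = 1525.99
ΣP(Period 0)·Q(Period 0) = 3.81×56 + 0.80×386 + 0.06×41 + 7.49×67 + 1.47×357 = 213.36 + 308.8 + 2.46 + 501.83 + 524.79 = 1551.24
Index = 1525.99 / 1551.24 × 100 = 98.3723

98.37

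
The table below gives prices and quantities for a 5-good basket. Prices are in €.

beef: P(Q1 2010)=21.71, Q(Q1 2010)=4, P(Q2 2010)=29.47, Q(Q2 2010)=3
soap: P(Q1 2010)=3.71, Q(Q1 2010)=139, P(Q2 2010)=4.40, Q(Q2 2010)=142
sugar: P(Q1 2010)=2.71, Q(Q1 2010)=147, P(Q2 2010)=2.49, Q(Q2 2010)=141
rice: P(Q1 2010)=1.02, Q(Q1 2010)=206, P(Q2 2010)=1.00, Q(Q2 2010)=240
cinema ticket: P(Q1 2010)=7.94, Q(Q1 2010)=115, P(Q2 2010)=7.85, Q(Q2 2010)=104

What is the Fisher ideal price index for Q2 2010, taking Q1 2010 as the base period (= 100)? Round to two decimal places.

103.75

Laspeyres component (base-period weights):
ΣP(Q2 2010)Q(Q1 2010) = 29.47×4 + 4.40×139 + 2.49×147 + 1.00×206 + 7.85×115 = 117.88 + 611.6 + 366.03 + 206 + 902.75 = 2204.26
ΣP(Q1 2010)Q(Q1 2010) = 21.71×4 + 3.71×139 + 2.71×147 + 1.02×206 + 7.94×115 = 86.84 + 515.69 + 398.37 + 210.12 + 913.1 = 2124.12
L = 2204.26 / 2124.12 × 100 = 103.7729
Paasche component (current-period weights):
ΣP(Q2 2010)Q(Q2 2010) = 29.47×3 + 4.40×142 + 2.49×141 + 1.00×240 + 7.85×104 = 88.41 + 624.8 + 351.09 + 240 + 816.4 = 2120.7
ΣP(Q1 2010)Q(Q2 2010) = 21.71×3 + 3.71×142 + 2.71×141 + 1.02×240 + 7.94×104 = 65.13 + 526.82 + 382.11 + 244.8 + 825.76 = 2044.62
P = 2120.7 / 2044.62 × 100 = 103.7210
Fisher = √(L × P) = √(103.7729 × 103.7210) = 103.7469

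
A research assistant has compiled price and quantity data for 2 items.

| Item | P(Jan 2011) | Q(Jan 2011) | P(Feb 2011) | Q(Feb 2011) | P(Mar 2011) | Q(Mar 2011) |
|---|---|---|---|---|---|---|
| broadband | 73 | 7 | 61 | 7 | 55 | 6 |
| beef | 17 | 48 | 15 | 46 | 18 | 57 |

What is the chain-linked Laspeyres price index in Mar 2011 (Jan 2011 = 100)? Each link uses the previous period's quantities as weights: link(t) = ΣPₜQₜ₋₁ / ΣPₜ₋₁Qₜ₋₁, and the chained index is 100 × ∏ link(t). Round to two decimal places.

93.86

Link Jan 2011→Feb 2011:
ΣP(Feb 2011)Q(Jan 2011) = 61×7 + 15×48 = 427 + 720 = 1147
ΣP(Jan 2011)Q(Jan 2011) = 73×7 + 17×48 = 511 + 816 = 1327
link = 1147/1327 = 0.864356
Link Feb 2011→Mar 2011:
ΣP(Mar 2011)Q(Feb 2011) = 55×7 + 18×46 = 385 + 828 = 1213
ΣP(Feb 2011)Q(Feb 2011) = 61×7 + 15×46 = 427 + 690 = 1117
link = 1213/1117 = 1.085944
Chained index = 100 × 0.864356 × 1.085944 = 93.8642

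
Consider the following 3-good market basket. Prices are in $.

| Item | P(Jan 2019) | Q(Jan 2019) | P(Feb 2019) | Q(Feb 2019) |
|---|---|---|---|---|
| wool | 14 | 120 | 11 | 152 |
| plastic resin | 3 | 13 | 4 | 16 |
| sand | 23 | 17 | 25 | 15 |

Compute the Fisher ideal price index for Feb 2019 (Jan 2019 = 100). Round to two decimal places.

Laspeyres component (base-period weights):
ΣP(Feb 2019)Q(Jan 2019) = 11×120 + 4×13 + 25×17 = 1320 + 52 + 425 = 1797
ΣP(Jan 2019)Q(Jan 2019) = 14×120 + 3×13 + 23×17 = 1680 + 39 + 391 = 2110
L = 1797 / 2110 × 100 = 85.1659
Paasche component (current-period weights):
ΣP(Feb 2019)Q(Feb 2019) = 11×152 + 4×16 + 25×15 = 1672 + 64 + 375 = 2111
ΣP(Jan 2019)Q(Feb 2019) = 14×152 + 3×16 + 23×15 = 2128 + 48 + 345 = 2521
P = 2111 / 2521 × 100 = 83.7366
Fisher = √(L × P) = √(85.1659 × 83.7366) = 84.4482

84.45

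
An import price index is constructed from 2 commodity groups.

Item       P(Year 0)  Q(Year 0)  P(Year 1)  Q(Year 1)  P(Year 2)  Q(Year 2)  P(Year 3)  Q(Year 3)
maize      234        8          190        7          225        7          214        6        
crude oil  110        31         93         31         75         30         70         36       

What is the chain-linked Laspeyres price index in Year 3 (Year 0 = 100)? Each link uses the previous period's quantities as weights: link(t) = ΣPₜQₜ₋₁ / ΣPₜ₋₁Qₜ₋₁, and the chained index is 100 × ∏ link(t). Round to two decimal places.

Link Year 0→Year 1:
ΣP(Year 1)Q(Year 0) = 190×8 + 93×31 = 1520 + 2883 = 4403
ΣP(Year 0)Q(Year 0) = 234×8 + 110×31 = 1872 + 3410 = 5282
link = 4403/5282 = 0.833586
Link Year 1→Year 2:
ΣP(Year 2)Q(Year 1) = 225×7 + 75×31 = 1575 + 2325 = 3900
ΣP(Year 1)Q(Year 1) = 190×7 + 93×31 = 1330 + 2883 = 4213
link = 3900/4213 = 0.925706
Link Year 2→Year 3:
ΣP(Year 3)Q(Year 2) = 214×7 + 70×30 = 1498 + 2100 = 3598
ΣP(Year 2)Q(Year 2) = 225×7 + 75×30 = 1575 + 2250 = 3825
link = 3598/3825 = 0.940654
Chained index = 100 × 0.833586 × 0.925706 × 0.940654 = 72.5860

72.59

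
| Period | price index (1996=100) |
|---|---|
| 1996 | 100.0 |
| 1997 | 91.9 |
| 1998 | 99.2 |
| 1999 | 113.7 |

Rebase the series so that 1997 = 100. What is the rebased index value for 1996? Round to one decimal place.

108.8

Rebased(1996) = 100.0 / 91.9 × 100 = 108.8139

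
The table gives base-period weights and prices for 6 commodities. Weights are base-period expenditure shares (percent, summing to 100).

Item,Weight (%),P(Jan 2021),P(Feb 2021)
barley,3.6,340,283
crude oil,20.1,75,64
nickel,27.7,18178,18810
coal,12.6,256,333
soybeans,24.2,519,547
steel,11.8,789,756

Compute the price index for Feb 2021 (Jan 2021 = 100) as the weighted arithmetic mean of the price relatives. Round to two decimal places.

102.01

barley: 3.6 × (283/340) = 3.6 × 0.832353 = 2.9965
crude oil: 20.1 × (64/75) = 20.1 × 0.853333 = 17.1520
nickel: 27.7 × (18810/18178) = 27.7 × 1.034767 = 28.6631
coal: 12.6 × (333/256) = 12.6 × 1.300781 = 16.3898
soybeans: 24.2 × (547/519) = 24.2 × 1.053950 = 25.5056
steel: 11.8 × (756/789) = 11.8 × 0.958175 = 11.3065
Index = Σ wᵢ·(p₁ᵢ/p₀ᵢ) = 2.9965 + 17.1520 + 28.6631 + 16.3898 + 25.5056 + 11.3065 = 102.0134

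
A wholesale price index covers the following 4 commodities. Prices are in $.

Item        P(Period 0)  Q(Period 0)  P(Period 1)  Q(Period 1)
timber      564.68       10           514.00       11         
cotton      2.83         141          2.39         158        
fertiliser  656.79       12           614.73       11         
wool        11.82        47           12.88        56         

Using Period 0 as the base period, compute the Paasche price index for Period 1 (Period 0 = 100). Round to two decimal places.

92.92

Paasche price index uses current-period quantities as weights.
ΣP(Period 1)·Q(Period 1) = 514.00×11 + 2.39×158 + 614.73×11 + 12.88×56 = 5654 + 377.62 + 6762.03 + 721.28 = 13514.93
ΣP(Period 0)·Q(Period 1) = 564.68×11 + 2.83×158 + 656.79×11 + 11.82×56 = 6211.48 + 447.14 + 7224.69 + 661.92 = 14545.23
Index = 13514.93 / 14545.23 × 100 = 92.9166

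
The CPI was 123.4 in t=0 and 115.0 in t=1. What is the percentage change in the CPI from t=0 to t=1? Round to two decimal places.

-6.81%

Change = (115.0 − 123.4) / 123.4 × 100
       = -8.4 / 123.4 × 100 = -6.8071%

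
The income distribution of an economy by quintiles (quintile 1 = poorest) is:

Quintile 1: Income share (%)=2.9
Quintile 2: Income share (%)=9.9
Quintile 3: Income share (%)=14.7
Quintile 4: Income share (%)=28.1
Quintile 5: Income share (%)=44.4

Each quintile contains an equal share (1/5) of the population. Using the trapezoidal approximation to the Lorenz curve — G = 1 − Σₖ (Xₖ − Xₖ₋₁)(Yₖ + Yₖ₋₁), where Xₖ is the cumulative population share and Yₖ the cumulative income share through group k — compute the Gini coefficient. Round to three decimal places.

Cumulative income shares Yₖ: 0.0290, 0.1280, 0.2750, 0.5560, 1.0000
Σ (Xₖ−Xₖ₋₁)(Yₖ+Yₖ₋₁) = (1/5)(0.0290+0.0000) + (1/5)(0.1280+0.0290) + (1/5)(0.2750+0.1280) + (1/5)(0.5560+0.2750) + (1/5)(1.0000+0.5560)
  = 0.0058 + 0.0314 + 0.0806 + 0.1662 + 0.3112 = 0.5952
G = 1 − 0.5952 = 0.4048

0.405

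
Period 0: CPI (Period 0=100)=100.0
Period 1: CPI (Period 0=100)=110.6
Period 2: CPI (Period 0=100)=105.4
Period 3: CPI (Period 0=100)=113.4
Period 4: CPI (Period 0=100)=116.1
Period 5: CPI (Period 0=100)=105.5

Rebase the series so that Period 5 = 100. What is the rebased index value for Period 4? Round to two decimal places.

110.05

Rebased(Period 4) = 116.1 / 105.5 × 100 = 110.0474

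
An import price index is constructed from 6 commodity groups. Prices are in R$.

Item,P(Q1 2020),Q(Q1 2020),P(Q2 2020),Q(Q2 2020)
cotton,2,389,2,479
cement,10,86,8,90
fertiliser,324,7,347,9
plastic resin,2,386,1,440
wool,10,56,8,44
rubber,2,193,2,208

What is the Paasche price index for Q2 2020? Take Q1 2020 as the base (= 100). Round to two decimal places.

92.30

Paasche price index uses current-period quantities as weights.
ΣP(Q2 2020)·Q(Q2 2020) = 2×479 + 8×90 + 347×9 + 1×440 + 8×44 + 2×208 = 958 + 720 + 3123 + 440 + 352 + 416 = 6009
ΣP(Q1 2020)·Q(Q2 2020) = 2×479 + 10×90 + 324×9 + 2×440 + 10×44 + 2×208 = 958 + 900 + 2916 + 880 + 440 + 416 = 6510
Index = 6009 / 6510 × 100 = 92.3041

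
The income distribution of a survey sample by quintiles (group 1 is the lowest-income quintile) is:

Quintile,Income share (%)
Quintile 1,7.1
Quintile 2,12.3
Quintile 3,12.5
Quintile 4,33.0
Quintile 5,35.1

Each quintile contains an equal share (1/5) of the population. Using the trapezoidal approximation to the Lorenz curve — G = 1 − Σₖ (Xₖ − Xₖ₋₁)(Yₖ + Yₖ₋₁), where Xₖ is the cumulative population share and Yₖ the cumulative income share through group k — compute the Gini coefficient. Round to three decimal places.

0.307

Cumulative income shares Yₖ: 0.0710, 0.1940, 0.3190, 0.6490, 1.0000
Σ (Xₖ−Xₖ₋₁)(Yₖ+Yₖ₋₁) = (1/5)(0.0710+0.0000) + (1/5)(0.1940+0.0710) + (1/5)(0.3190+0.1940) + (1/5)(0.6490+0.3190) + (1/5)(1.0000+0.6490)
  = 0.0142 + 0.0530 + 0.1026 + 0.1936 + 0.3298 = 0.6932
G = 1 − 0.6932 = 0.3068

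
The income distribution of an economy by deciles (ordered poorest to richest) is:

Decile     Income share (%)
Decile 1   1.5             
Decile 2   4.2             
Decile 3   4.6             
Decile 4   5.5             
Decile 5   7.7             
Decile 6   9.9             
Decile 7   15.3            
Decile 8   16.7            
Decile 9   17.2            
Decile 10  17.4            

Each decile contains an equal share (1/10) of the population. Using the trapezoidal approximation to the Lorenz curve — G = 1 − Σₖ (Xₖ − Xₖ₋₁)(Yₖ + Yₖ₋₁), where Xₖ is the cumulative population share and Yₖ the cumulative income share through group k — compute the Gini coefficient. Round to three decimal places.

0.326

Cumulative income shares Yₖ: 0.0150, 0.0570, 0.1030, 0.1580, 0.2350, 0.3340, 0.4870, 0.6540, 0.8260, 1.0000
Σ (Xₖ−Xₖ₋₁)(Yₖ+Yₖ₋₁) = (1/10)(0.0150+0.0000) + (1/10)(0.0570+0.0150) + (1/10)(0.1030+0.0570) + (1/10)(0.1580+0.1030) + (1/10)(0.2350+0.1580) + (1/10)(0.3340+0.2350) + (1/10)(0.4870+0.3340) + (1/10)(0.6540+0.4870) + (1/10)(0.8260+0.6540) + (1/10)(1.0000+0.8260)
  = 0.0015 + 0.0072 + 0.0160 + 0.0261 + 0.0393 + 0.0569 + 0.0821 + 0.1141 + 0.1480 + 0.1826 = 0.6738
G = 1 − 0.6738 = 0.3262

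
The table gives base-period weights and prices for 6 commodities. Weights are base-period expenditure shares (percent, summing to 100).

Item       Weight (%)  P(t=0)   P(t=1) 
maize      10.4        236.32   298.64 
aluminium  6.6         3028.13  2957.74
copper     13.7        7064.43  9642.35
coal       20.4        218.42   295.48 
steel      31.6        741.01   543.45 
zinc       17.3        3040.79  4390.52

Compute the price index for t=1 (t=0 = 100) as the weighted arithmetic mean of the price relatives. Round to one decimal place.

114.0

maize: 10.4 × (298.64/236.32) = 10.4 × 1.263710 = 13.1426
aluminium: 6.6 × (2957.74/3028.13) = 6.6 × 0.976755 = 6.4466
copper: 13.7 × (9642.35/7064.43) = 13.7 × 1.364915 = 18.6993
coal: 20.4 × (295.48/218.42) = 20.4 × 1.352807 = 27.5973
steel: 31.6 × (543.45/741.01) = 31.6 × 0.733391 = 23.1752
zinc: 17.3 × (4390.52/3040.79) = 17.3 × 1.443875 = 24.9790
Index = Σ wᵢ·(p₁ᵢ/p₀ᵢ) = 13.1426 + 6.4466 + 18.6993 + 27.5973 + 23.1752 + 24.9790 = 114.0399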